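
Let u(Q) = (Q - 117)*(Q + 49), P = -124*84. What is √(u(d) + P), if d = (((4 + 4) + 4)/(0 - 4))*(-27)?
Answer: 2*I*√3774 ≈ 122.87*I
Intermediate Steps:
P = -10416
d = 81 (d = ((8 + 4)/(-4))*(-27) = (12*(-¼))*(-27) = -3*(-27) = 81)
u(Q) = (-117 + Q)*(49 + Q)
√(u(d) + P) = √((-5733 + 81² - 68*81) - 10416) = √((-5733 + 6561 - 5508) - 10416) = √(-4680 - 10416) = √(-15096) = 2*I*√3774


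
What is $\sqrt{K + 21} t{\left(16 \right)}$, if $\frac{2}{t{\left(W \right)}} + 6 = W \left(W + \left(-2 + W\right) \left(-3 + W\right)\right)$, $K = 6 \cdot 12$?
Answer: $\frac{\sqrt{93}}{1581} \approx 0.0060997$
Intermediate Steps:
$K = 72$
$t{\left(W \right)} = \frac{2}{-6 + W \left(W + \left(-3 + W\right) \left(-2 + W\right)\right)}$ ($t{\left(W \right)} = \frac{2}{-6 + W \left(W + \left(-2 + W\right) \left(-3 + W\right)\right)} = \frac{2}{-6 + W \left(W + \left(-3 + W\right) \left(-2 + W\right)\right)}$)
$\sqrt{K + 21} t{\left(16 \right)} = \sqrt{72 + 21} \frac{2}{-6 + 16^{3} - 4 \cdot 16^{2} + 6 \cdot 16} = \sqrt{93} \frac{2}{-6 + 4096 - 1024 + 96} = \sqrt{93} \cdot \frac{2}{3162} = \sqrt{93} \cdot 2 \cdot \frac{1}{3162} = \sqrt{93} \cdot \frac{1}{1581} = \frac{\sqrt{93}}{1581}$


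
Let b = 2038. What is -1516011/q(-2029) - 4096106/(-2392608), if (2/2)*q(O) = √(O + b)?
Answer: -604534626395/1196304 ≈ -5.0534e+5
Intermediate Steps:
q(O) = √(2038 + O) (q(O) = √(O + 2038) = √(2038 + O))
-1516011/q(-2029) - 4096106/(-2392608) = -1516011/√(2038 - 2029) - 4096106/(-2392608) = -1516011/(√9) - 4096106*(-1/2392608) = -1516011/3 + 2048053/1196304 = -1516011*⅓ + 2048053/1196304 = -505337 + 2048053/1196304 = -604534626395/1196304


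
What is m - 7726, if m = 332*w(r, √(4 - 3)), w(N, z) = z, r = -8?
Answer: -7394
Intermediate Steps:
m = 332 (m = 332*√(4 - 3) = 332*√1 = 332*1 = 332)
m - 7726 = 332 - 7726 = -7394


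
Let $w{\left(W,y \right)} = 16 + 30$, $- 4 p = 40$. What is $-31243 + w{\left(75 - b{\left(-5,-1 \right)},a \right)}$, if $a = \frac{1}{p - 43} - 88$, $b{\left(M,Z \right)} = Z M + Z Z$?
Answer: $-31197$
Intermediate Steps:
$p = -10$ ($p = \left(- \frac{1}{4}\right) 40 = -10$)
$b{\left(M,Z \right)} = Z^{2} + M Z$ ($b{\left(M,Z \right)} = M Z + Z^{2} = Z^{2} + M Z$)
$a = - \frac{4665}{53}$ ($a = \frac{1}{-10 - 43} - 88 = \frac{1}{-53} - 88 = - \frac{1}{53} - 88 = - \frac{4665}{53} \approx -88.019$)
$w{\left(W,y \right)} = 46$
$-31243 + w{\left(75 - b{\left(-5,-1 \right)},a \right)} = -31243 + 46 = -31197$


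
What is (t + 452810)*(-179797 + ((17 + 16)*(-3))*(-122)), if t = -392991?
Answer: -10032782861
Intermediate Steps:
(t + 452810)*(-179797 + ((17 + 16)*(-3))*(-122)) = (-392991 + 452810)*(-179797 + ((17 + 16)*(-3))*(-122)) = 59819*(-179797 + (33*(-3))*(-122)) = 59819*(-179797 - 99*(-122)) = 59819*(-179797 + 12078) = 59819*(-167719) = -10032782861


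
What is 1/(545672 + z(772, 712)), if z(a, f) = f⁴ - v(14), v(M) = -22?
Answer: 1/256992764830 ≈ 3.8912e-12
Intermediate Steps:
z(a, f) = 22 + f⁴ (z(a, f) = f⁴ - 1*(-22) = f⁴ + 22 = 22 + f⁴)
1/(545672 + z(772, 712)) = 1/(545672 + (22 + 712⁴)) = 1/(545672 + (22 + 256992219136)) = 1/(545672 + 256992219158) = 1/256992764830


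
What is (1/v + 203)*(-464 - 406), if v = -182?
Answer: -16071075/91 ≈ -1.7661e+5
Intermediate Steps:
(1/v + 203)*(-464 - 406) = (1/(-182) + 203)*(-464 - 406) = (-1/182 + 203)*(-870) = (36945/182)*(-870) = -16071075/91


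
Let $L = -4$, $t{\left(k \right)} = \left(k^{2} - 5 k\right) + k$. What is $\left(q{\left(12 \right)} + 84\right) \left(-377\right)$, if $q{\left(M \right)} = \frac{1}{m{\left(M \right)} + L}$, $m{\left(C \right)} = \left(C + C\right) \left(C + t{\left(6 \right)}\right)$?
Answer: $- \frac{1393421}{44} \approx -31669.0$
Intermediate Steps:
$t{\left(k \right)} = k^{2} - 4 k$
$m{\left(C \right)} = 2 C \left(12 + C\right)$ ($m{\left(C \right)} = \left(C + C\right) \left(C + 6 \left(-4 + 6\right)\right) = 2 C \left(C + 6 \cdot 2\right) = 2 C \left(C + 12\right) = 2 C \left(12 + C\right)$)
$q{\left(M \right)} = \frac{1}{-4 + 2 M \left(12 + M\right)}$ ($q{\left(M \right)} = \frac{1}{2 M \left(12 + M\right) - 4} = \frac{1}{-4 + 2 M \left(12 + M\right)}$)
$\left(q{\left(12 \right)} + 84\right) \left(-377\right) = \left(\frac{1}{2 \left(-2 + 12 \left(12 + 12\right)\right)} + 84\right) \left(-377\right) = \left(\frac{1}{2 \left(-2 + 12 \cdot 24\right)} + 84\right) \left(-377\right) = \left(\frac{1}{2 \left(-2 + 288\right)} + 84\right) \left(-377\right) = \left(\frac{1}{2 \cdot 286} + 84\right) \left(-377\right) = \left(\frac{1}{2} \cdot \frac{1}{286} + 84\right) \left(-377\right) = \left(\frac{1}{572} + 84\right) \left(-377\right) = \frac{48049}{572} \left(-377\right) = - \frac{1393421}{44}$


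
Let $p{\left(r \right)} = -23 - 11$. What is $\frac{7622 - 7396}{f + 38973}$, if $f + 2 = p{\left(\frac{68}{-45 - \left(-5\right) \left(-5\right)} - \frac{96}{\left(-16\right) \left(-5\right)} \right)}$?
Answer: $\frac{226}{38937} \approx 0.0058042$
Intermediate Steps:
$p{\left(r \right)} = -34$
$f = -36$ ($f = -2 - 34 = -36$)
$\frac{7622 - 7396}{f + 38973} = \frac{7622 - 7396}{-36 + 38973} = \frac{226}{38937}$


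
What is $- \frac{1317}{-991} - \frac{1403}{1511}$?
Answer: $\frac{599614}{1497401} \approx 0.40044$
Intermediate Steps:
$- \frac{1317}{-991} - \frac{1403}{1511} = \left(-1317\right) \left(- \frac{1}{991}\right) - \frac{1403}{1511} = \frac{1317}{991} - \frac{1403}{1511} = \frac{599614}{1497401}$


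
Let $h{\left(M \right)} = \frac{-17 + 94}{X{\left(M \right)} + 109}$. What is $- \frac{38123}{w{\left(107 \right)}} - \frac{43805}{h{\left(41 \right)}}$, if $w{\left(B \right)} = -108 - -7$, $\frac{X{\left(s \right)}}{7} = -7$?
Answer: $- \frac{262522829}{7777} \approx -33756.0$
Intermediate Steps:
$X{\left(s \right)} = -49$ ($X{\left(s \right)} = 7 \left(-7\right) = -49$)
$h{\left(M \right)} = \frac{77}{60}$ ($h{\left(M \right)} = \frac{-17 + 94}{-49 + 109} = \frac{77}{60}$)
$w{\left(B \right)} = -101$ ($w{\left(B \right)} = -108 + 7 = -101$)
$- \frac{38123}{w{\left(107 \right)}} - \frac{43805}{h{\left(41 \right)}} = - \frac{38123}{-101} - \frac{43805}{\frac{77}{60}} = \left(-38123\right) \left(- \frac{1}{101}\right) - \frac{2628300}{77} = \frac{38123}{101} - \frac{2628300}{77} = - \frac{262522829}{7777}$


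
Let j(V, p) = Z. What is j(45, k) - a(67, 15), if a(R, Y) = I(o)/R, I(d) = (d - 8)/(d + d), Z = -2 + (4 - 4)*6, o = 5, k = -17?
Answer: -1337/670 ≈ -1.9955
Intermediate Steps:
Z = -2 (Z = -2 + 0*6 = -2 + 0 = -2)
j(V, p) = -2
I(d) = (-8 + d)/(2*d) (I(d) = (-8 + d)/((2*d)) = (-8 + d)*(1/(2*d)) = (-8 + d)/(2*d))
a(R, Y) = -3/(10*R) (a(R, Y) = ((1/2)*(-8 + 5)/5)/R = ((1/2)*(1/5)*(-3))/R = -3/(10*R))
j(45, k) - a(67, 15) = -2 - (-3)/(10*67) = -2 - 1*(-3/670) = -2 + 3/670 = -1337/670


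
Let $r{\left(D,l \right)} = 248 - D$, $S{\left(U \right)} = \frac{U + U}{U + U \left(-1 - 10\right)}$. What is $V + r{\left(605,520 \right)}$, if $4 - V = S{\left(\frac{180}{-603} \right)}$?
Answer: $- \frac{1764}{5} \approx -352.8$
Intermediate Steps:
$S{\left(U \right)} = - \frac{1}{5}$ ($S{\left(U \right)} = \frac{2 U}{U + U \left(-11\right)} = \frac{2 U}{U - 11 U} = \frac{2 U}{\left(-10\right) U} = 2 U \left(- \frac{1}{10 U}\right) = - \frac{1}{5}$)
$V = \frac{21}{5}$ ($V = 4 - - \frac{1}{5} = 4 + \frac{1}{5} = \frac{21}{5} \approx 4.2$)
$V + r{\left(605,520 \right)} = \frac{21}{5} + \left(248 - 605\right) = \frac{21}{5} - 357 = - \frac{1764}{5}$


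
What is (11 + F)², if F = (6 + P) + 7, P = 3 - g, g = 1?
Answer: 676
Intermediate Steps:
P = 2 (P = 3 - 1*1 = 3 - 1 = 2)
F = 15 (F = (6 + 2) + 7 = 8 + 7 = 15)
(11 + F)² = (11 + 15)² = 26² = 676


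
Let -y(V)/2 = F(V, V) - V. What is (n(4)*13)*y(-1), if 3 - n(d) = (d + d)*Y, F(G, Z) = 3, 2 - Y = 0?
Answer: 1352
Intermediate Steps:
Y = 2 (Y = 2 - 1*0 = 2 + 0 = 2)
n(d) = 3 - 4*d (n(d) = 3 - (d + d)*2 = 3 - 2*d*2 = 3 - 4*d)
y(V) = -6 + 2*V (y(V) = -2*(3 - V) = -6 + 2*V)
(n(4)*13)*y(-1) = ((3 - 4*4)*13)*(-6 + 2*(-1)) = ((3 - 16)*13)*(-6 - 2) = -13*13*(-8) = -169*(-8) = 1352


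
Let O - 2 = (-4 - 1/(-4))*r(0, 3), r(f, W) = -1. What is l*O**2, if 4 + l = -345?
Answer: -184621/16 ≈ -11539.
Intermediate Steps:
l = -349 (l = -4 - 345 = -349)
O = 23/4 (O = 2 + (-4 - 1/(-4))*(-1) = 2 + (-4 - 1*(-1/4))*(-1) = 2 + (-4 + 1/4)*(-1) = 2 - 15/4*(-1) = 2 + 15/4 = 23/4 ≈ 5.7500)
l*O**2 = -349*(23/4)**2 = -349*529/16 = -184621/16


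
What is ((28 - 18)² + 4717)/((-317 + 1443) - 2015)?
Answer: -4817/889 ≈ -5.4184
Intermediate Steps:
((28 - 18)² + 4717)/((-317 + 1443) - 2015) = (10² + 4717)/(1126 - 2015) = (100 + 4717)/(-889) = 4817*(-1/889) = -4817/889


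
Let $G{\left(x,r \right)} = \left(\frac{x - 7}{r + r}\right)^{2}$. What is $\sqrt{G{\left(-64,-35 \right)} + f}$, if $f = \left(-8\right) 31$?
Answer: $\frac{i \sqrt{1210159}}{70} \approx 15.715 i$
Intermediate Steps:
$f = -248$
$G{\left(x,r \right)} = \frac{\left(-7 + x\right)^{2}}{4 r^{2}}$ ($G{\left(x,r \right)} = \left(\frac{-7 + x}{2 r}\right)^{2} = \frac{\left(-7 + x\right)^{2}}{4 r^{2}}$)
$\sqrt{G{\left(-64,-35 \right)} + f} = \sqrt{\frac{\left(-7 - 64\right)^{2}}{4 \cdot 1225} - 248} = \sqrt{\frac{1}{4} \cdot \frac{1}{1225} \left(-71\right)^{2} - 248} = \sqrt{\frac{1}{4} \cdot \frac{1}{1225} \cdot 5041 - 248} = \sqrt{\frac{5041}{4900} - 248} = \sqrt{- \frac{1210159}{4900}} = \frac{i \sqrt{1210159}}{70}$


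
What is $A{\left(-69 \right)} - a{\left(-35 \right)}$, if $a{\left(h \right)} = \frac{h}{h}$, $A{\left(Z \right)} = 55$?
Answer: $54$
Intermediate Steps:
$a{\left(h \right)} = 1$
$A{\left(-69 \right)} - a{\left(-35 \right)} = 55 - 1 = 54$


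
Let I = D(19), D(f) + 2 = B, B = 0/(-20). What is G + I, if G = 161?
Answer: 159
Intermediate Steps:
B = 0 (B = 0*(-1/20) = 0)
D(f) = -2 (D(f) = -2 + 0 = -2)
I = -2
G + I = 161 - 2 = 159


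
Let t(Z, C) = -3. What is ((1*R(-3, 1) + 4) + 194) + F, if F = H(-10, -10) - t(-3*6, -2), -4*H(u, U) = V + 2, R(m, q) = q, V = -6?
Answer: 203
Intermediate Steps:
H(u, U) = 1 (H(u, U) = -(-6 + 2)/4 = -1/4*(-4) = 1)
F = 4 (F = 1 - 1*(-3) = 1 + 3 = 4)
((1*R(-3, 1) + 4) + 194) + F = ((1*1 + 4) + 194) + 4 = ((1 + 4) + 194) + 4 = (5 + 194) + 4 = 199 + 4 = 203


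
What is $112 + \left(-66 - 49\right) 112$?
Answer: $-12768$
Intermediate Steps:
$112 + \left(-66 - 49\right) 112 = 112 - 12880 = -12768$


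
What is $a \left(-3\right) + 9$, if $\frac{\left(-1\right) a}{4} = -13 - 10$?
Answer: $-267$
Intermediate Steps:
$a = 92$ ($a = - 4 \left(-13 - 10\right) = \left(-4\right) \left(-23\right) = 92$)
$a \left(-3\right) + 9 = 92 \left(-3\right) + 9 = -276 + 9 = -267$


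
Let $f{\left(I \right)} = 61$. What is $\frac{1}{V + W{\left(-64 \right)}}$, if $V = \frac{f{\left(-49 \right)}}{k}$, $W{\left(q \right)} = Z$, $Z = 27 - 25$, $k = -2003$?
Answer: $\frac{2003}{3945} \approx 0.50773$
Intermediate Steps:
$Z = 2$ ($Z = 27 - 25 = 2$)
$W{\left(q \right)} = 2$
$V = - \frac{61}{2003}$ ($V = \frac{61}{-2003} = 61 \left(- \frac{1}{2003}\right) = - \frac{61}{2003} \approx -0.030454$)
$\frac{1}{V + W{\left(-64 \right)}} = \frac{1}{- \frac{61}{2003} + 2} = \frac{1}{\frac{3945}{2003}} = \frac{2003}{3945}$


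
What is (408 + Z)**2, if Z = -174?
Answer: 54756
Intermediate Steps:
(408 + Z)**2 = (408 - 174)**2 = 234**2 = 54756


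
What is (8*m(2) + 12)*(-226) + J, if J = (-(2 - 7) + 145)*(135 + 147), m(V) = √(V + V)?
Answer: 35972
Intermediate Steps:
m(V) = √2*√V (m(V) = √(2*V) = √2*√V)
J = 42300 (J = (-1*(-5) + 145)*282 = (5 + 145)*282 = 150*282 = 42300)
(8*m(2) + 12)*(-226) + J = (8*(√2*√2) + 12)*(-226) + 42300 = (8*2 + 12)*(-226) + 42300 = (16 + 12)*(-226) + 42300 = 28*(-226) + 42300 = -6328 + 42300 = 35972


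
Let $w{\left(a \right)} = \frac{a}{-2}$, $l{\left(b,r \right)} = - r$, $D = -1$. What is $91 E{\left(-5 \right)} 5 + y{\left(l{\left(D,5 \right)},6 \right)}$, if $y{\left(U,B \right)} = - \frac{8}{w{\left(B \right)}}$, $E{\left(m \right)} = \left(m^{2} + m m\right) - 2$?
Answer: $\frac{65528}{3} \approx 21843.0$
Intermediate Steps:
$w{\left(a \right)} = - \frac{a}{2}$ ($w{\left(a \right)} = a \left(- \frac{1}{2}\right) = - \frac{a}{2}$)
$E{\left(m \right)} = -2 + 2 m^{2}$ ($E{\left(m \right)} = \left(m^{2} + m^{2}\right) - 2 = 2 m^{2} - 2 = -2 + 2 m^{2}$)
$y{\left(U,B \right)} = \frac{16}{B}$ ($y{\left(U,B \right)} = - \frac{8}{\left(- \frac{1}{2}\right) B} = - 8 \left(- \frac{2}{B}\right) = \frac{16}{B}$)
$91 E{\left(-5 \right)} 5 + y{\left(l{\left(D,5 \right)},6 \right)} = 91 \left(-2 + 2 \left(-5\right)^{2}\right) 5 + \frac{16}{6} = 91 \left(-2 + 2 \cdot 25\right) 5 + 16 \cdot \frac{1}{6} = 91 \left(-2 + 50\right) 5 + \frac{8}{3} = 91 \cdot 48 \cdot 5 + \frac{8}{3} = 91 \cdot 240 + \frac{8}{3} = 21840 + \frac{8}{3} = \frac{65528}{3}$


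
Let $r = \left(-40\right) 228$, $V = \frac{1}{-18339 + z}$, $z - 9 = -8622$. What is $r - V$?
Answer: $- \frac{245802239}{26952} \approx -9120.0$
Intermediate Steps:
$z = -8613$ ($z = 9 - 8622 = -8613$)
$V = - \frac{1}{26952}$ ($V = \frac{1}{-18339 - 8613} = \frac{1}{-26952} = - \frac{1}{26952} \approx -3.7103 \cdot 10^{-5}$)
$r = -9120$
$r - V = -9120 - - \frac{1}{26952} = -9120 + \frac{1}{26952} = - \frac{245802239}{26952}$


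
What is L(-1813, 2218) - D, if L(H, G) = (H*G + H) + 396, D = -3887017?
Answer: -135634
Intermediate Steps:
L(H, G) = 396 + H + G*H (L(H, G) = (G*H + H) + 396 = (H + G*H) + 396 = 396 + H + G*H)
L(-1813, 2218) - D = (396 - 1813 + 2218*(-1813)) - 1*(-3887017) = (396 - 1813 - 4021234) + 3887017 = -4022651 + 3887017 = -135634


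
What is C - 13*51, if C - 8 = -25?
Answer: -680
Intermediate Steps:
C = -17 (C = 8 - 25 = -17)
C - 13*51 = -17 - 13*51 = -17 - 663 = -680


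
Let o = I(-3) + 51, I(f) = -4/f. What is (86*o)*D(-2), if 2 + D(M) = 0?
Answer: -27004/3 ≈ -9001.3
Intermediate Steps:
D(M) = -2 (D(M) = -2 + 0 = -2)
o = 157/3 (o = -4/(-3) + 51 = -4*(-⅓) + 51 = 4/3 + 51 = 157/3 ≈ 52.333)
(86*o)*D(-2) = (86*(157/3))*(-2) = (13502/3)*(-2) = -27004/3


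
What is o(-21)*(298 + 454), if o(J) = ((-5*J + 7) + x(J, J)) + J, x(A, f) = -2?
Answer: 66928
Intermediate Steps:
o(J) = 5 - 4*J (o(J) = ((-5*J + 7) - 2) + J = ((7 - 5*J) - 2) + J = (5 - 5*J) + J = 5 - 4*J)
o(-21)*(298 + 454) = (5 - 4*(-21))*(298 + 454) = (5 + 84)*752 = 89*752 = 66928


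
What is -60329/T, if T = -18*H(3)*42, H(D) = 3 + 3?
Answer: 60329/4536 ≈ 13.300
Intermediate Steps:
H(D) = 6
T = -4536 (T = -18*6*42 = -108*42 = -4536)
-60329/T = -60329/(-4536) = -60329*(-1/4536) = 60329/4536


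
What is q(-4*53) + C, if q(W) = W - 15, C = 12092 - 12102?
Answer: -237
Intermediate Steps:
C = -10
q(W) = -15 + W
q(-4*53) + C = (-15 - 4*53) - 10 = (-15 - 212) - 10 = -227 - 10 = -237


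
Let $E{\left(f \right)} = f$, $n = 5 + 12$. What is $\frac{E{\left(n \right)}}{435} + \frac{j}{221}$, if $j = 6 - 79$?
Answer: $- \frac{27998}{96135} \approx -0.29124$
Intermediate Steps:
$n = 17$
$j = -73$
$\frac{E{\left(n \right)}}{435} + \frac{j}{221} = \frac{17}{435} - \frac{73}{221} = - \frac{27998}{96135}$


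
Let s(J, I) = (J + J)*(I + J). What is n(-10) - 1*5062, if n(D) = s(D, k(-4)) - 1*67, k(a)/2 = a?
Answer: -4769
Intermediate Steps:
k(a) = 2*a
s(J, I) = 2*J*(I + J) (s(J, I) = (2*J)*(I + J) = 2*J*(I + J))
n(D) = -67 + 2*D*(-8 + D) (n(D) = 2*D*(2*(-4) + D) - 1*67 = 2*D*(-8 + D) - 67 = -67 + 2*D*(-8 + D))
n(-10) - 1*5062 = (-67 + 2*(-10)*(-8 - 10)) - 1*5062 = (-67 + 2*(-10)*(-18)) - 5062 = (-67 + 360) - 5062 = 293 - 5062 = -4769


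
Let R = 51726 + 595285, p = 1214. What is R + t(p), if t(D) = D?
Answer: 648225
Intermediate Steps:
R = 647011
R + t(p) = 647011 + 1214 = 648225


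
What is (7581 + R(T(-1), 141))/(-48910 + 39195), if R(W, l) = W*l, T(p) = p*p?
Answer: -7722/9715 ≈ -0.79485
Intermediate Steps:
T(p) = p²
(7581 + R(T(-1), 141))/(-48910 + 39195) = (7581 + (-1)²*141)/(-48910 + 39195) = (7581 + 1*141)/(-9715) = (7581 + 141)*(-1/9715) = 7722*(-1/9715) = -7722/9715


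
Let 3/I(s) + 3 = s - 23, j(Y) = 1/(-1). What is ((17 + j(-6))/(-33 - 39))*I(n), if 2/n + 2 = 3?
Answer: 1/36 ≈ 0.027778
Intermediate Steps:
n = 2 (n = 2/(-2 + 3) = 2/1 = 2*1 = 2)
j(Y) = -1
I(s) = 3/(-26 + s) (I(s) = 3/(-3 + (s - 23)) = 3/(-3 + (-23 + s)) = 3/(-26 + s))
((17 + j(-6))/(-33 - 39))*I(n) = ((17 - 1)/(-33 - 39))*(3/(-26 + 2)) = (16/(-72))*(3/(-24)) = (16*(-1/72))*(3*(-1/24)) = -2/9*(-⅛) = 1/36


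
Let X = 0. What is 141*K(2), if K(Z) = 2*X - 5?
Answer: -705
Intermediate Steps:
K(Z) = -5 (K(Z) = 2*0 - 5 = 0 - 5 = -5)
141*K(2) = 141*(-5) = -705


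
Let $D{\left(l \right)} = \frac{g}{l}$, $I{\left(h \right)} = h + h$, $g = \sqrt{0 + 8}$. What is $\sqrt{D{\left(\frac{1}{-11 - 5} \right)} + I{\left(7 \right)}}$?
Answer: $\sqrt{14 - 32 \sqrt{2}} \approx 5.5906 i$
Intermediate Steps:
$g = 2 \sqrt{2}$ ($g = \sqrt{8} = 2 \sqrt{2} \approx 2.8284$)
$I{\left(h \right)} = 2 h$
$D{\left(l \right)} = \frac{2 \sqrt{2}}{l}$
$\sqrt{D{\left(\frac{1}{-11 - 5} \right)} + I{\left(7 \right)}} = \sqrt{\frac{2 \sqrt{2}}{\frac{1}{-11 - 5}} + 2 \cdot 7} = \sqrt{\frac{2 \sqrt{2}}{\frac{1}{-16}} + 14} = \sqrt{\frac{2 \sqrt{2}}{- \frac{1}{16}} + 14} = \sqrt{2 \sqrt{2} \left(-16\right) + 14} = \sqrt{- 32 \sqrt{2} + 14} = \sqrt{14 - 32 \sqrt{2}}$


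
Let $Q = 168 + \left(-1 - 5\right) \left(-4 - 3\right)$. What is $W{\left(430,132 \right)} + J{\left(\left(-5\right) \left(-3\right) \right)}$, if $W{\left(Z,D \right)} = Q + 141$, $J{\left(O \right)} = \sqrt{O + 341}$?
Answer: $351 + 2 \sqrt{89} \approx 369.87$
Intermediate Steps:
$J{\left(O \right)} = \sqrt{341 + O}$
$Q = 210$ ($Q = 168 + \left(-1 - 5\right) \left(-7\right) = 168 - -42 = 168 + 42 = 210$)
$W{\left(Z,D \right)} = 351$ ($W{\left(Z,D \right)} = 210 + 141 = 351$)
$W{\left(430,132 \right)} + J{\left(\left(-5\right) \left(-3\right) \right)} = 351 + \sqrt{341 - -15} = 351 + \sqrt{341 + 15} = 351 + \sqrt{356} = 351 + 2 \sqrt{89}$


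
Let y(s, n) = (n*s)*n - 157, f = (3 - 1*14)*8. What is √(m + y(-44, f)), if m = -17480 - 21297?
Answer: I*√379670 ≈ 616.17*I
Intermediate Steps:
f = -88 (f = (3 - 14)*8 = -11*8 = -88)
y(s, n) = -157 + s*n² (y(s, n) = s*n² - 157 = -157 + s*n²)
m = -38777
√(m + y(-44, f)) = √(-38777 + (-157 - 44*(-88)²)) = √(-38777 + (-157 - 44*7744)) = √(-38777 + (-157 - 340736)) = √(-38777 - 340893) = √(-379670) = I*√379670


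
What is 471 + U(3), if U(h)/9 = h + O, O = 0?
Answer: 498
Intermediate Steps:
U(h) = 9*h (U(h) = 9*(h + 0) = 9*h)
471 + U(3) = 471 + 9*3 = 471 + 27 = 498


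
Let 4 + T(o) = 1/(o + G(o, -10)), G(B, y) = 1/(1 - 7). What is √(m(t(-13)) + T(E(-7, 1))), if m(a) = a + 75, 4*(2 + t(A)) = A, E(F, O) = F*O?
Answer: √485255/86 ≈ 8.1000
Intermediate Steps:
G(B, y) = -⅙ (G(B, y) = 1/(-6) = -⅙)
T(o) = -4 + 1/(-⅙ + o) (T(o) = -4 + 1/(o - ⅙) = -4 + 1/(-⅙ + o))
t(A) = -2 + A/4
m(a) = 75 + a
√(m(t(-13)) + T(E(-7, 1))) = √((75 + (-2 + (¼)*(-13))) + 2*(5 - (-84))/(-1 + 6*(-7*1))) = √((75 + (-2 - 13/4)) + 2*(5 - 12*(-7))/(-1 + 6*(-7))) = √((75 - 21/4) + 2*(5 + 84)/(-1 - 42)) = √(279/4 + 2*89/(-43)) = √(279/4 + 2*(-1/43)*89) = √(279/4 - 178/43) = √(11285/172) = √485255/86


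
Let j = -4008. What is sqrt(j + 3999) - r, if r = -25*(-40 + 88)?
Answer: 1200 + 3*I ≈ 1200.0 + 3.0*I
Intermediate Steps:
r = -1200 (r = -25*48 = -1200)
sqrt(j + 3999) - r = sqrt(-4008 + 3999) - 1*(-1200) = sqrt(-9) + 1200 = 3*I + 1200 = 1200 + 3*I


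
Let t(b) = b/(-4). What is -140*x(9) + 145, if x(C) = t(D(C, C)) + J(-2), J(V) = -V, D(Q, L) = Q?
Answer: 180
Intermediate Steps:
t(b) = -b/4 (t(b) = b*(-¼) = -b/4)
x(C) = 2 - C/4 (x(C) = -C/4 - 1*(-2) = -C/4 + 2 = 2 - C/4)
-140*x(9) + 145 = -140*(2 - ¼*9) + 145 = -140*(2 - 9/4) + 145 = -140*(-¼) + 145 = 35 + 145 = 180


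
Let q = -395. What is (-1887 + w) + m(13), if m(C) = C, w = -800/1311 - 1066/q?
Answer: -969360004/517845 ≈ -1871.9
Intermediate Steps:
w = 1081526/517845 (w = -800/1311 - 1066/(-395) = -800*1/1311 - 1066*(-1/395) = -800/1311 + 1066/395 = 1081526/517845 ≈ 2.0885)
(-1887 + w) + m(13) = (-1887 + 1081526/517845) + 13 = -976091989/517845 + 13 = -969360004/517845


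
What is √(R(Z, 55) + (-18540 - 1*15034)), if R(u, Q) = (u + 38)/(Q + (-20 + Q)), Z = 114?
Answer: 59*I*√2170/15 ≈ 183.23*I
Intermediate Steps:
R(u, Q) = (38 + u)/(-20 + 2*Q)
√(R(Z, 55) + (-18540 - 1*15034)) = √((38 + 114)/(2*(-10 + 55)) + (-18540 - 1*15034)) = √((½)*152/45 + (-18540 - 15034)) = √((½)*(1/45)*152 - 33574) = √(76/45 - 33574) = √(-1510754/45) = 59*I*√2170/15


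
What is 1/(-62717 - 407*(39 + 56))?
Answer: -1/101382 ≈ -9.8637e-6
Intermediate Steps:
1/(-62717 - 407*(39 + 56)) = 1/(-62717 - 407*95) = 1/(-62717 - 38665) = 1/(-101382) = -1/101382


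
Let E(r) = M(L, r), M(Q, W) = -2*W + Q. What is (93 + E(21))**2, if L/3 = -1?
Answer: 2304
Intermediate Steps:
L = -3 (L = 3*(-1) = -3)
M(Q, W) = Q - 2*W
E(r) = -3 - 2*r
(93 + E(21))**2 = (93 + (-3 - 2*21))**2 = (93 + (-3 - 42))**2 = (93 - 45)**2 = 48**2 = 2304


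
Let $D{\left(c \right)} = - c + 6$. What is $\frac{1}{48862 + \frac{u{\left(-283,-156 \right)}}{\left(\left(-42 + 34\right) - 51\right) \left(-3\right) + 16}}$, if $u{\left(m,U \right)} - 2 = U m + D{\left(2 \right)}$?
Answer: $\frac{193}{9474520} \approx 2.037 \cdot 10^{-5}$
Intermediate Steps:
$D{\left(c \right)} = 6 - c$
$u{\left(m,U \right)} = 6 + U m$ ($u{\left(m,U \right)} = 2 + \left(U m + \left(6 - 2\right)\right) = 2 + \left(U m + 4\right) = 2 + \left(4 + U m\right) = 6 + U m$)
$\frac{1}{48862 + \frac{u{\left(-283,-156 \right)}}{\left(\left(-42 + 34\right) - 51\right) \left(-3\right) + 16}} = \frac{1}{48862 + \frac{6 - -44148}{\left(\left(-42 + 34\right) - 51\right) \left(-3\right) + 16}} = \frac{1}{48862 + \frac{6 + 44148}{\left(-8 - 51\right) \left(-3\right) + 16}} = \frac{1}{48862 + \frac{44154}{\left(-59\right) \left(-3\right) + 16}} = \frac{1}{48862 + \frac{44154}{177 + 16}} = \frac{1}{48862 + \frac{44154}{193}} = \frac{1}{\frac{9474520}{193}} = \frac{193}{9474520}$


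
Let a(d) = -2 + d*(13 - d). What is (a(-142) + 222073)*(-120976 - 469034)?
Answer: -118037990610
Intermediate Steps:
(a(-142) + 222073)*(-120976 - 469034) = ((-2 - 1*(-142)² + 13*(-142)) + 222073)*(-120976 - 469034) = ((-2 - 1*20164 - 1846) + 222073)*(-590010) = ((-2 - 20164 - 1846) + 222073)*(-590010) = (-22012 + 222073)*(-590010) = 200061*(-590010) = -118037990610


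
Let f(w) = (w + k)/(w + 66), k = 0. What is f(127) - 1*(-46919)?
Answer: 9055494/193 ≈ 46920.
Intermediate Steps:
f(w) = w/(66 + w) (f(w) = (w + 0)/(w + 66) = w/(66 + w))
f(127) - 1*(-46919) = 127/(66 + 127) - 1*(-46919) = 127/193 + 46919 = 9055494/193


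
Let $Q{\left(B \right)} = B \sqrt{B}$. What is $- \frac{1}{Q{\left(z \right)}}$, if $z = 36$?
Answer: $- \frac{1}{216} \approx -0.0046296$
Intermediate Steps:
$Q{\left(B \right)} = B^{\frac{3}{2}}$
$- \frac{1}{Q{\left(z \right)}} = - \frac{1}{36^{\frac{3}{2}}} = - \frac{1}{216}$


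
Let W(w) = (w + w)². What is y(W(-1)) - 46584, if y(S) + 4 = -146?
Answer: -46734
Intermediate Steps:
W(w) = 4*w² (W(w) = (2*w)² = 4*w²)
y(S) = -150 (y(S) = -4 - 146 = -150)
y(W(-1)) - 46584 = -150 - 46584 = -46734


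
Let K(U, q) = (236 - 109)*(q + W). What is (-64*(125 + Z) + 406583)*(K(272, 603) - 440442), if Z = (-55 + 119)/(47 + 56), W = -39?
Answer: -15139797365742/103 ≈ -1.4699e+11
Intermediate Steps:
Z = 64/103 ≈ 0.62136
K(U, q) = -4953 + 127*q (K(U, q) = (236 - 109)*(q - 39) = 127*(-39 + q) = -4953 + 127*q)
(-64*(125 + Z) + 406583)*(K(272, 603) - 440442) = (-64*(125 + 64/103) + 406583)*((-4953 + 127*603) - 440442) = (-64*12939/103 + 406583)*((-4953 + 76581) - 440442) = (-828096/103 + 406583)*(71628 - 440442) = (41049953/103)*(-368814) = -15139797365742/103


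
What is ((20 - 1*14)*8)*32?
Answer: 1536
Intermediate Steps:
((20 - 1*14)*8)*32 = ((20 - 14)*8)*32 = (6*8)*32 = 48*32 = 1536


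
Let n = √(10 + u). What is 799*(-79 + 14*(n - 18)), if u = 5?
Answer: -264469 + 11186*√15 ≈ -2.2115e+5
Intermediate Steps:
n = √15 (n = √(10 + 5) = √15 ≈ 3.8730)
799*(-79 + 14*(n - 18)) = 799*(-79 + 14*(√15 - 18)) = 799*(-79 + 14*(-18 + √15)) = 799*(-79 + (-252 + 14*√15)) = 799*(-331 + 14*√15) = -264469 + 11186*√15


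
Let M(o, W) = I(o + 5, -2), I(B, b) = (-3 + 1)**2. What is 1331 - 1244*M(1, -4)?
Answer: -3645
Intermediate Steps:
I(B, b) = 4 (I(B, b) = (-2)**2 = 4)
M(o, W) = 4
1331 - 1244*M(1, -4) = 1331 - 1244*4 = 1331 - 4976 = -3645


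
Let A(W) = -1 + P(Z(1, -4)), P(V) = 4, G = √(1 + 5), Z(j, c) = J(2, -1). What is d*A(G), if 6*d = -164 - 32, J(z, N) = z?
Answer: -98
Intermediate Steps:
Z(j, c) = 2
G = √6 ≈ 2.4495
d = -98/3 (d = (-164 - 32)/6 = (⅙)*(-196) = -98/3 ≈ -32.667)
A(W) = 3 (A(W) = -1 + 4 = 3)
d*A(G) = -98/3*3 = -98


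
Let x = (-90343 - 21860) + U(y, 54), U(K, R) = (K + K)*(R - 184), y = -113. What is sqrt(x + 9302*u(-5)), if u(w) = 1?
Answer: 3*I*sqrt(8169) ≈ 271.15*I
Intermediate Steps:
U(K, R) = 2*K*(-184 + R) (U(K, R) = (2*K)*(-184 + R) = 2*K*(-184 + R))
x = -82823 (x = (-90343 - 21860) + 2*(-113)*(-184 + 54) = -112203 + 2*(-113)*(-130) = -112203 + 29380 = -82823)
sqrt(x + 9302*u(-5)) = sqrt(-82823 + 9302*1) = sqrt(-82823 + 9302) = sqrt(-73521) = 3*I*sqrt(8169)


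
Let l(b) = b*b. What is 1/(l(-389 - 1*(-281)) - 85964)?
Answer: -1/74300 ≈ -1.3459e-5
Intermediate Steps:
l(b) = b**2
1/(l(-389 - 1*(-281)) - 85964) = 1/((-389 - 1*(-281))**2 - 85964) = 1/((-389 + 281)**2 - 85964) = 1/((-108)**2 - 85964) = 1/(11664 - 85964) = 1/(-74300) = -1/74300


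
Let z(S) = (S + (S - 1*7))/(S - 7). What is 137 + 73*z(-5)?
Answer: 2885/12 ≈ 240.42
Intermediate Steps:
z(S) = (-7 + 2*S)/(-7 + S) (z(S) = (S + (S - 7))/(-7 + S) = (S + (-7 + S))/(-7 + S) = (-7 + 2*S)/(-7 + S))
137 + 73*z(-5) = 137 + 73*((-7 + 2*(-5))/(-7 - 5)) = 137 + 73*((-7 - 10)/(-12)) = 137 + 73*(-1/12*(-17)) = 137 + 73*(17/12) = 137 + 1241/12 = 2885/12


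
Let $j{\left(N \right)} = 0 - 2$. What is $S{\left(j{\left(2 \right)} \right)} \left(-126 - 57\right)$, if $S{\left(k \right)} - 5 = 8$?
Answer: $-2379$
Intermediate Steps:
$j{\left(N \right)} = -2$
$S{\left(k \right)} = 13$ ($S{\left(k \right)} = 5 + 8 = 13$)
$S{\left(j{\left(2 \right)} \right)} \left(-126 - 57\right) = 13 \left(-126 - 57\right) = 13 \left(-183\right) = -2379$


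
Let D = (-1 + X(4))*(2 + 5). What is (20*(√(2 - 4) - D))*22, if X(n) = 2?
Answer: -3080 + 440*I*√2 ≈ -3080.0 + 622.25*I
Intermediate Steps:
D = 7 (D = (-1 + 2)*(2 + 5) = 1*7 = 7)
(20*(√(2 - 4) - D))*22 = (20*(√(2 - 4) - 1*7))*22 = (20*(√(-2) - 7))*22 = (20*(I*√2 - 7))*22 = (20*(-7 + I*√2))*22 = (-140 + 20*I*√2)*22 = -3080 + 440*I*√2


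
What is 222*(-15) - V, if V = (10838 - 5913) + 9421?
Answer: -17676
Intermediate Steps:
V = 14346 (V = 4925 + 9421 = 14346)
222*(-15) - V = 222*(-15) - 1*14346 = -3330 - 14346 = -17676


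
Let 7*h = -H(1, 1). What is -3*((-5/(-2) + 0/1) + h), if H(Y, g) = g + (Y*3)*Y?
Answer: -81/14 ≈ -5.7857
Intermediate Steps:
H(Y, g) = g + 3*Y² (H(Y, g) = g + (3*Y)*Y = g + 3*Y²)
h = -4/7 (h = (-(1 + 3*1²))/7 = (-(1 + 3*1))/7 = (-(1 + 3))/7 = (-1*4)/7 = (⅐)*(-4) = -4/7 ≈ -0.57143)
-3*((-5/(-2) + 0/1) + h) = -3*((-5/(-2) + 0/1) - 4/7) = -3*((-5*(-½) + 0*1) - 4/7) = -3*((5/2 + 0) - 4/7) = -3*(5/2 - 4/7) = -3*27/14 = -81/14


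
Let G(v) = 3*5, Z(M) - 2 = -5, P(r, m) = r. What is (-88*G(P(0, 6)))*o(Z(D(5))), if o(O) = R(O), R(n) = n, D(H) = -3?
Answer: 3960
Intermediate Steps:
Z(M) = -3 (Z(M) = 2 - 5 = -3)
G(v) = 15
o(O) = O
(-88*G(P(0, 6)))*o(Z(D(5))) = -88*15*(-3) = -1320*(-3) = 3960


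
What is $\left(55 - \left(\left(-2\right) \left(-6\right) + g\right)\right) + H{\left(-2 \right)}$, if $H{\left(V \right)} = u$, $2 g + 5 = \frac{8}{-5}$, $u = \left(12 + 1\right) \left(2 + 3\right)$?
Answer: $\frac{1113}{10} \approx 111.3$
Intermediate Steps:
$u = 65$ ($u = 13 \cdot 5 = 65$)
$g = - \frac{33}{10}$ ($g = - \frac{5}{2} + \frac{8 \frac{1}{-5}}{2} = - \frac{5}{2} + \frac{8 \left(- \frac{1}{5}\right)}{2} = - \frac{5}{2} + \frac{1}{2} \left(- \frac{8}{5}\right) = - \frac{5}{2} - \frac{4}{5} = - \frac{33}{10} \approx -3.3$)
$H{\left(V \right)} = 65$
$\left(55 - \left(\left(-2\right) \left(-6\right) + g\right)\right) + H{\left(-2 \right)} = \left(55 - \left(\left(-2\right) \left(-6\right) - \frac{33}{10}\right)\right) + 65 = \left(55 - \left(12 - \frac{33}{10}\right)\right) + 65 = \left(55 - \frac{87}{10}\right) + 65 = \frac{463}{10} + 65 = \frac{1113}{10}$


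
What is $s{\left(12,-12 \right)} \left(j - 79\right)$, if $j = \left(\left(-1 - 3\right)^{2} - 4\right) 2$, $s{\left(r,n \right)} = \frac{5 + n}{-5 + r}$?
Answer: $55$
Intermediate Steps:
$s{\left(r,n \right)} = \frac{5 + n}{-5 + r}$
$j = 24$ ($j = \left(\left(-4\right)^{2} - 4\right) 2 = \left(16 - 4\right) 2 = 12 \cdot 2 = 24$)
$s{\left(12,-12 \right)} \left(j - 79\right) = \frac{5 - 12}{-5 + 12} \left(24 - 79\right) = \frac{1}{7} \left(-7\right) \left(-55\right) = \left(-1\right) \left(-55\right) = 55$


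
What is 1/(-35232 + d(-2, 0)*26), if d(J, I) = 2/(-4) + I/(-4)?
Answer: -1/35245 ≈ -2.8373e-5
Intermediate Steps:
d(J, I) = -½ - I/4 (d(J, I) = 2*(-¼) + I*(-¼) = -½ - I/4)
1/(-35232 + d(-2, 0)*26) = 1/(-35232 + (-½ - ¼*0)*26) = 1/(-35232 + (-½ + 0)*26) = 1/(-35232 - ½*26) = 1/(-35232 - 13) = 1/(-35245) = -1/35245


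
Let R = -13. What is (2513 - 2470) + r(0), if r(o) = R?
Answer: 30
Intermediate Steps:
r(o) = -13
(2513 - 2470) + r(0) = (2513 - 2470) - 13 = 43 - 13 = 30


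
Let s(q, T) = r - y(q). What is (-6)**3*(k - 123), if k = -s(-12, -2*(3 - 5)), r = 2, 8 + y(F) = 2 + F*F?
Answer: -2808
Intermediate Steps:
y(F) = -6 + F**2 (y(F) = -8 + (2 + F*F) = -8 + (2 + F**2) = -6 + F**2)
s(q, T) = 8 - q**2 (s(q, T) = 2 - (-6 + q**2) = 2 + (6 - q**2) = 8 - q**2)
k = 136 (k = -(8 - 1*(-12)**2) = -(8 - 1*144) = -(8 - 144) = -1*(-136) = 136)
(-6)**3*(k - 123) = (-6)**3*(136 - 123) = -216*13 = -2808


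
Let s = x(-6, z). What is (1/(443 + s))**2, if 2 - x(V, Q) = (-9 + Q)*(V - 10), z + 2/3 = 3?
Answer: 9/1030225 ≈ 8.7360e-6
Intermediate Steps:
z = 7/3 (z = -2/3 + 3 = 7/3 ≈ 2.3333)
x(V, Q) = 2 - (-10 + V)*(-9 + Q) (x(V, Q) = 2 - (-9 + Q)*(V - 10) = 2 - (-9 + Q)*(-10 + V) = 2 - (-10 + V)*(-9 + Q))
s = -314/3 (s = -88 + 9*(-6) + 10*(7/3) - 1*7/3*(-6) = -88 - 54 + 70/3 + 14 = -314/3 ≈ -104.67)
(1/(443 + s))**2 = (1/(443 - 314/3))**2 = (1/(1015/3))**2 = (3/1015)**2 = 9/1030225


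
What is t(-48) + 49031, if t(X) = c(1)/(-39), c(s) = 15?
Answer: 637398/13 ≈ 49031.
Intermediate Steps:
t(X) = -5/13 (t(X) = 15/(-39) = 15*(-1/39) = -5/13)
t(-48) + 49031 = -5/13 + 49031 = 637398/13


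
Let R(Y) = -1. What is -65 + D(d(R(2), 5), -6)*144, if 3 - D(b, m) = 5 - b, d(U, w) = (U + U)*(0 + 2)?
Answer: -929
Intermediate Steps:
d(U, w) = 4*U (d(U, w) = (2*U)*2 = 4*U)
D(b, m) = -2 + b (D(b, m) = 3 - (5 - b) = 3 + (-5 + b) = -2 + b)
-65 + D(d(R(2), 5), -6)*144 = -65 + (-2 + 4*(-1))*144 = -65 + (-2 - 4)*144 = -65 - 6*144 = -65 - 864 = -929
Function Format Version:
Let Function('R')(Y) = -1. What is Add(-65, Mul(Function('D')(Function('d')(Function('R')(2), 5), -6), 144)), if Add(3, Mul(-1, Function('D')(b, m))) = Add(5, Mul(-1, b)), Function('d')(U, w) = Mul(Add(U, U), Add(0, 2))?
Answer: -929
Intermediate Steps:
Function('d')(U, w) = Mul(4, U) (Function('d')(U, w) = Mul(Mul(2, U), 2) = Mul(4, U))
Function('D')(b, m) = Add(-2, b) (Function('D')(b, m) = Add(3, Mul(-1, Add(5, Mul(-1, b)))) = Add(3, Add(-5, b)) = Add(-2, b))
Add(-65, Mul(Function('D')(Function('d')(Function('R')(2), 5), -6), 144)) = Add(-65, Mul(Add(-2, Mul(4, -1)), 144)) = Add(-65, Mul(Add(-2, -4), 144)) = Add(-65, Mul(-6, 144)) = Add(-65, -864) = -929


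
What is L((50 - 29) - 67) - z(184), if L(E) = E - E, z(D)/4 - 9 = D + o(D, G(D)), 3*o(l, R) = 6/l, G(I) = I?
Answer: -17757/23 ≈ -772.04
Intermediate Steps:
o(l, R) = 2/l (o(l, R) = (6/l)/3 = 2/l)
z(D) = 36 + 4*D + 8/D (z(D) = 36 + 4*(D + 2/D) = 36 + (4*D + 8/D) = 36 + 4*D + 8/D)
L(E) = 0
L((50 - 29) - 67) - z(184) = 0 - (36 + 4*184 + 8/184) = 0 - (36 + 736 + 8*(1/184)) = 0 - (36 + 736 + 1/23) = 0 - 1*17757/23 = 0 - 17757/23 = -17757/23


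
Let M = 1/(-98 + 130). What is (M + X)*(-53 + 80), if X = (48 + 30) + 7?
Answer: 73467/32 ≈ 2295.8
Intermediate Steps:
M = 1/32 ≈ 0.031250
X = 85 (X = 78 + 7 = 85)
(M + X)*(-53 + 80) = (1/32 + 85)*(-53 + 80) = (2721/32)*27 = 73467/32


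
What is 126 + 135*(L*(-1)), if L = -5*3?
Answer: 2151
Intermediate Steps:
L = -15
126 + 135*(L*(-1)) = 126 + 135*(-15*(-1)) = 126 + 135*15 = 126 + 2025 = 2151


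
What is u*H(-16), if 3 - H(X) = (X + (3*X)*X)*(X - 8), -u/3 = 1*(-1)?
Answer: 54153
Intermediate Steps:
u = 3 (u = -3*(-1) = 3)
H(X) = 3 - (-8 + X)*(X + 3*X²) (H(X) = 3 - (X + (3*X)*X)*(X - 8) = 3 - (X + 3*X²)*(-8 + X) = 3 - (-8 + X)*(X + 3*X²))
u*H(-16) = 3*(3 - 3*(-16)³ + 8*(-16) + 23*(-16)²) = 3*(3 - 3*(-4096) - 128 + 23*256) = 3*(3 + 12288 - 128 + 5888) = 3*18051 = 54153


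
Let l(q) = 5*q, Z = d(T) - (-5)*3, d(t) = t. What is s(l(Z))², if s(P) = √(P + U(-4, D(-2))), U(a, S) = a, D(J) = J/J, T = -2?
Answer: 61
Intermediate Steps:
D(J) = 1
Z = 13 (Z = -2 - (-5)*3 = -2 - 1*(-15) = -2 + 15 = 13)
s(P) = √(-4 + P) (s(P) = √(P - 4) = √(-4 + P))
s(l(Z))² = (√(-4 + 5*13))² = (√(-4 + 65))² = (√61)² = 61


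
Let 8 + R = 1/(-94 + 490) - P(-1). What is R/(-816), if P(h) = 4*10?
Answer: 19007/323136 ≈ 0.058820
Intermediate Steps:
P(h) = 40
R = -19007/396 (R = -8 + (1/(-94 + 490) - 1*40) = -8 + (1/396 - 40) = -8 - 15839/396 = -19007/396 ≈ -47.997)
R/(-816) = -19007/396/(-816) = -19007/396*(-1/816) = 19007/323136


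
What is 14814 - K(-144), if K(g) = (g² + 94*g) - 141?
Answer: 7755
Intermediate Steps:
K(g) = -141 + g² + 94*g
14814 - K(-144) = 14814 - (-141 + (-144)² + 94*(-144)) = 14814 - (-141 + 20736 - 13536) = 14814 - 1*7059 = 14814 - 7059 = 7755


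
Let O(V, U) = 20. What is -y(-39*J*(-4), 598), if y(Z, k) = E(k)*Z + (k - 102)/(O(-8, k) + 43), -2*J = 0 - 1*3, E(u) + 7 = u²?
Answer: -5271695470/63 ≈ -8.3678e+7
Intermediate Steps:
E(u) = -7 + u²
J = 3/2 (J = -(0 - 1*3)/2 = -(0 - 3)/2 = -½*(-3) = 3/2 ≈ 1.5000)
y(Z, k) = -34/21 + k/63 + Z*(-7 + k²) (y(Z, k) = (-7 + k²)*Z + (k - 102)/(20 + 43) = Z*(-7 + k²) + (-102 + k)/63 = Z*(-7 + k²) + (-102 + k)*(1/63) = Z*(-7 + k²) + (-34/21 + k/63) = -34/21 + k/63 + Z*(-7 + k²))
-y(-39*J*(-4), 598) = -(-34/21 + (1/63)*598 + (-39*3/2*(-4))*(-7 + 598²)) = -(-34/21 + 598/63 + (-117/2*(-4))*(-7 + 357604)) = -(-34/21 + 598/63 + 234*357597) = -(-34/21 + 598/63 + 83677698) = -1*5271695470/63 = -5271695470/63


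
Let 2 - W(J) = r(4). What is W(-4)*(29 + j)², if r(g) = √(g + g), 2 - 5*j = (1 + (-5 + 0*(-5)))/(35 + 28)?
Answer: 6867218/3969 - 6867218*√2/3969 ≈ -716.68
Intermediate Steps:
j = 26/63 (j = ⅖ - (1 + (-5 + 0*(-5)))/(5*(35 + 28)) = ⅖ - (1 + (-5 + 0))/(5*63) = ⅖ - (1 - 5)/(5*63) = ⅖ - (-4)/(5*63) = ⅖ - ⅕*(-4/63) = ⅖ + 4/315 = 26/63 ≈ 0.41270)
r(g) = √2*√g (r(g) = √(2*g) = √2*√g)
W(J) = 2 - 2*√2 (W(J) = 2 - √2*√4 = 2 - √2*2 = 2 - 2*√2)
W(-4)*(29 + j)² = (2 - 2*√2)*(29 + 26/63)² = (2 - 2*√2)*(1853/63)² = (2 - 2*√2)*(3433609/3969) = 6867218/3969 - 6867218*√2/3969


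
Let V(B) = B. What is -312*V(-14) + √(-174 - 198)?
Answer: 4368 + 2*I*√93 ≈ 4368.0 + 19.287*I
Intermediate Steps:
-312*V(-14) + √(-174 - 198) = -312*(-14) + √(-174 - 198) = 4368 + √(-372) = 4368 + 2*I*√93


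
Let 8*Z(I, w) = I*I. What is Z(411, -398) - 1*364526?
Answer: -2747287/8 ≈ -3.4341e+5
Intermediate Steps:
Z(I, w) = I**2/8 (Z(I, w) = (I*I)/8 = I**2/8)
Z(411, -398) - 1*364526 = (1/8)*411**2 - 1*364526 = (1/8)*168921 - 364526 = 168921/8 - 364526 = -2747287/8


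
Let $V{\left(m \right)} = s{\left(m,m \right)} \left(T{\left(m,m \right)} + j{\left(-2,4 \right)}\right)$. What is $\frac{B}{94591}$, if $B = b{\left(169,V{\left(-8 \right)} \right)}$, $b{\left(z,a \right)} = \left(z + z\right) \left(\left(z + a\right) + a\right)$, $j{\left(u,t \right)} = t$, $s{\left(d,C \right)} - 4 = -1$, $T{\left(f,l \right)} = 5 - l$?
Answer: $\frac{91598}{94591} \approx 0.96836$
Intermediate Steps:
$s{\left(d,C \right)} = 3$ ($s{\left(d,C \right)} = 4 - 1 = 3$)
$V{\left(m \right)} = 27 - 3 m$ ($V{\left(m \right)} = 3 \left(\left(5 - m\right) + 4\right) = 3 \left(9 - m\right) = 27 - 3 m$)
$b{\left(z,a \right)} = 2 z \left(z + 2 a\right)$ ($b{\left(z,a \right)} = 2 z \left(\left(a + z\right) + a\right) = 2 z \left(z + 2 a\right)$)
$B = 91598$ ($B = 2 \cdot 169 \left(169 + 2 \left(27 - -24\right)\right) = 2 \cdot 169 \left(169 + 2 \left(27 + 24\right)\right) = 2 \cdot 169 \left(169 + 2 \cdot 51\right) = 2 \cdot 169 \left(169 + 102\right) = 2 \cdot 169 \cdot 271 = 91598$)
$\frac{B}{94591} = \frac{91598}{94591}$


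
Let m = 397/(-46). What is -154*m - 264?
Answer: 24497/23 ≈ 1065.1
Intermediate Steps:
m = -397/46 (m = 397*(-1/46) = -397/46 ≈ -8.6304)
-154*m - 264 = -154*(-397/46) - 264 = 30569/23 - 264 = 24497/23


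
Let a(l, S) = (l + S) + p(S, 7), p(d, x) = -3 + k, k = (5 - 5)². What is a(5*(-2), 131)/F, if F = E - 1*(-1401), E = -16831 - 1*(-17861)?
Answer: 118/2431 ≈ 0.048540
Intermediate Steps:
E = 1030 (E = -16831 + 17861 = 1030)
k = 0 (k = 0² = 0)
p(d, x) = -3 (p(d, x) = -3 + 0 = -3)
a(l, S) = -3 + S + l (a(l, S) = (l + S) - 3 = (S + l) - 3 = -3 + S + l)
F = 2431 (F = 1030 - 1*(-1401) = 1030 + 1401 = 2431)
a(5*(-2), 131)/F = (-3 + 131 + 5*(-2))/2431 = (-3 + 131 - 10)*(1/2431) = 118*(1/2431) = 118/2431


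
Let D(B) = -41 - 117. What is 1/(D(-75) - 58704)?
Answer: -1/58862 ≈ -1.6989e-5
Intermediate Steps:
D(B) = -158
1/(D(-75) - 58704) = 1/(-158 - 58704) = 1/(-58862) = -1/58862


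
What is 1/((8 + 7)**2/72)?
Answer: 8/25 ≈ 0.32000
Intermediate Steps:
1/((8 + 7)**2/72) = 1/((1/72)*15**2) = 1/((1/72)*225) = 1/(25/8) = 8/25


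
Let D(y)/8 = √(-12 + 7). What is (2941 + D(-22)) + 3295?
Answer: 6236 + 8*I*√5 ≈ 6236.0 + 17.889*I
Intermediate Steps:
D(y) = 8*I*√5 (D(y) = 8*√(-12 + 7) = 8*√(-5) = 8*(I*√5) = 8*I*√5)
(2941 + D(-22)) + 3295 = (2941 + 8*I*√5) + 3295 = 6236 + 8*I*√5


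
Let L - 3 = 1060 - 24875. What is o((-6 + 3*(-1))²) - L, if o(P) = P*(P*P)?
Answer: 555253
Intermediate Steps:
L = -23812 (L = 3 + (1060 - 24875) = 3 - 23815 = -23812)
o(P) = P³ (o(P) = P*P² = P³)
o((-6 + 3*(-1))²) - L = ((-6 + 3*(-1))²)³ - 1*(-23812) = ((-6 - 3)²)³ + 23812 = ((-9)²)³ + 23812 = 81³ + 23812 = 531441 + 23812 = 555253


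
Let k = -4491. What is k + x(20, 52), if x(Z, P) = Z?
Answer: -4471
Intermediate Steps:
k + x(20, 52) = -4491 + 20 = -4471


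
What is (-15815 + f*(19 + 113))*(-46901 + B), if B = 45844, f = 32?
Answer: 12251687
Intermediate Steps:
(-15815 + f*(19 + 113))*(-46901 + B) = (-15815 + 32*(19 + 113))*(-46901 + 45844) = (-15815 + 32*132)*(-1057) = (-15815 + 4224)*(-1057) = -11591*(-1057) = 12251687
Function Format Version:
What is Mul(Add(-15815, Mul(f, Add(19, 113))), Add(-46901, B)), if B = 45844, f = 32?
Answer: 12251687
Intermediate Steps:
Mul(Add(-15815, Mul(f, Add(19, 113))), Add(-46901, B)) = Mul(Add(-15815, Mul(32, Add(19, 113))), Add(-46901, 45844)) = Mul(Add(-15815, Mul(32, 132)), -1057) = Mul(Add(-15815, 4224), -1057) = Mul(-11591, -1057) = 12251687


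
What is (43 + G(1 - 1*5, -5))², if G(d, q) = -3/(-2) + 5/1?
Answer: 9801/4 ≈ 2450.3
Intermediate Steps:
G(d, q) = 13/2 (G(d, q) = -3*(-½) + 5*1 = 3/2 + 5 = 13/2)
(43 + G(1 - 1*5, -5))² = (43 + 13/2)² = (99/2)² = 9801/4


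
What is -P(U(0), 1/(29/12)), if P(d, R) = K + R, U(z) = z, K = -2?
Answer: 46/29 ≈ 1.5862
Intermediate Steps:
P(d, R) = -2 + R
-P(U(0), 1/(29/12)) = -(-2 + 1/(29/12)) = -(-2 + 12/29) = -1*(-46/29) = 46/29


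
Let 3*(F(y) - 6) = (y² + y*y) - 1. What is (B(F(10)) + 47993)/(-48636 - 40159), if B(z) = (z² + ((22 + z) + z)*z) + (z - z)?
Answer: -195842/266385 ≈ -0.73518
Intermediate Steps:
F(y) = 17/3 + 2*y²/3 (F(y) = 6 + ((y² + y*y) - 1)/3 = 6 + ((y² + y²) - 1)/3 = 6 + (2*y² - 1)/3 = 6 + (-1 + 2*y²)/3 = 6 + (-⅓ + 2*y²/3) = 17/3 + 2*y²/3)
B(z) = z² + z*(22 + 2*z) (B(z) = (z² + (22 + 2*z)*z) + 0 = (z² + z*(22 + 2*z)) + 0 = z² + z*(22 + 2*z))
(B(F(10)) + 47993)/(-48636 - 40159) = ((17/3 + (⅔)*10²)*(22 + 3*(17/3 + (⅔)*10²)) + 47993)/(-48636 - 40159) = ((17/3 + (⅔)*100)*(22 + 3*(17/3 + (⅔)*100)) + 47993)/(-88795) = ((17/3 + 200/3)*(22 + 3*(17/3 + 200/3)) + 47993)*(-1/88795) = (217*(22 + 3*(217/3))/3 + 47993)*(-1/88795) = (217*(22 + 217)/3 + 47993)*(-1/88795) = ((217/3)*239 + 47993)*(-1/88795) = (51863/3 + 47993)*(-1/88795) = (195842/3)*(-1/88795) = -195842/266385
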